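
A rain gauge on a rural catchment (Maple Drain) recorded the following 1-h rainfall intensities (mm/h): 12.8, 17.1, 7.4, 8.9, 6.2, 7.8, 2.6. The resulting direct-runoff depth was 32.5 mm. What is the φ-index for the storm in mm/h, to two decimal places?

Only the 6 blocks with intensity above φ contribute runoff: 12.8, 17.1, 7.4, 8.9, 6.2, 7.8 mm/h.
Σ(I−φ)·Δt = d  ⇒  (12.8+17.1+7.4+8.9+6.2+7.8 − 6φ)·1 = 32.5
φ = (60.20 − 32.5/1) / 6 = 4.62 mm/h.

φ ≈ 4.62 mm/h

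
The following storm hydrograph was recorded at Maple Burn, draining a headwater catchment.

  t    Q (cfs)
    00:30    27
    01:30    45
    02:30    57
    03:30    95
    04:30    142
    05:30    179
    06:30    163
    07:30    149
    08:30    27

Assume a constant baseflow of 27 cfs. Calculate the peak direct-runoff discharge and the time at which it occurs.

Subtracting baseflow gives direct-runoff ordinates: 0.0, 18.0, 30.0, 68.0, 115.0, 152.0, 136.0, 122.0, 0.0 cfs.
The maximum is 152.0 cfs, occurring at the reading for t = 05:30.

Q_p = 152.0 cfs at t = 05:30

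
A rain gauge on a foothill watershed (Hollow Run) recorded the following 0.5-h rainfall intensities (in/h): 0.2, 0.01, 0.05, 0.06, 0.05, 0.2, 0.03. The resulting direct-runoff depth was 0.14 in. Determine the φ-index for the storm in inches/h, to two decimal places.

Only the 2 blocks with intensity above φ contribute runoff: 0.2, 0.2 in/h.
Σ(I−φ)·Δt = d  ⇒  (0.2+0.2 − 2φ)·0.5 = 0.14
φ = (0.4000 − 0.14/0.5) / 2 = 0.06 in/h.

φ ≈ 0.06 in/h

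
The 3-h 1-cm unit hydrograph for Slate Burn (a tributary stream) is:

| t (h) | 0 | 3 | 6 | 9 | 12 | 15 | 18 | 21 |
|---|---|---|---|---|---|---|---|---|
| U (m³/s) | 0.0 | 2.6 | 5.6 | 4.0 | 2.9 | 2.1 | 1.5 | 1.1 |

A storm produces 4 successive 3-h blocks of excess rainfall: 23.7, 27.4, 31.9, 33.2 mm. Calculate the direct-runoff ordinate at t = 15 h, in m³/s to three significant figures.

Q ≈ 44.3 m³/s

By discrete convolution, Q_j = Σ (P_i / 10 mm) · U_{j−i}.
At t = 15 h (j=5): Q = (23.7/10)·2.1 + (27.4/10)·2.9 + (31.9/10)·4.0 + (33.2/10)·5.6 = 44.3 m³/s.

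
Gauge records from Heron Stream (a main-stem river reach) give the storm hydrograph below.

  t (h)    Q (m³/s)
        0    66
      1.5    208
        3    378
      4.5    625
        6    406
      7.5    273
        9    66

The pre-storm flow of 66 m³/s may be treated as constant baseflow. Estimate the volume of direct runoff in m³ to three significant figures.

Direct-runoff ordinates (Q − Q_b): 0.0, 142.0, 312.0, 559.0, 340.0, 207.0, 0.0 m³/s.
ΣQ_DR = 1560 m³/s.
With Δt = 1.5 h = 5400 s, V = ΣQ_DR · Δt = 1560 × 5400 = 8.42 × 10^6 m³.

V ≈ 8.42 × 10^6 m³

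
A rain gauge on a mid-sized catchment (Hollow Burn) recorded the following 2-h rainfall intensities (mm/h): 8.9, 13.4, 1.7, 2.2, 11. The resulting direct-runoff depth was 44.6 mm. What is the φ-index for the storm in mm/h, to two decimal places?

φ ≈ 3.67 mm/h

Only the 3 blocks with intensity above φ contribute runoff: 8.9, 13.4, 11 mm/h.
Σ(I−φ)·Δt = d  ⇒  (8.9+13.4+11 − 3φ)·2 = 44.6
φ = (33.30 − 44.6/2) / 3 = 3.67 mm/h.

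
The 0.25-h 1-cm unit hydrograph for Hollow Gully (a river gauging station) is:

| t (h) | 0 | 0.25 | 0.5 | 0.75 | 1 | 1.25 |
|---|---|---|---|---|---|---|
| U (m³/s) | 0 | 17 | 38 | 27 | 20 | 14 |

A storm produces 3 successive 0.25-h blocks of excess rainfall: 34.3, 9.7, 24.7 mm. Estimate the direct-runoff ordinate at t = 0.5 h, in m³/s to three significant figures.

Q ≈ 147 m³/s

By discrete convolution, Q_j = Σ (P_i / 10 mm) · U_{j−i}.
At t = 0.5 h (j=2): Q = (34.3/10)·38 + (9.7/10)·17 + (24.7/10)·0 = 147 m³/s.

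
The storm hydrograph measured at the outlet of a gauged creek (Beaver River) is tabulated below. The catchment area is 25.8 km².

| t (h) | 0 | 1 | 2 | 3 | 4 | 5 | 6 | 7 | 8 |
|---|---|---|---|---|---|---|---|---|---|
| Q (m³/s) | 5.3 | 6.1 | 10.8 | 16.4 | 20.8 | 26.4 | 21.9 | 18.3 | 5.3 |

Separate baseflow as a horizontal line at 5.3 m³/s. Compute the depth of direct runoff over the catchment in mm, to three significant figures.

Direct runoff: 0.0, 0.8, 5.5, 11.1, 15.5, 21.1, 16.6, 13.0, 0.0 m³/s; ΣQ_DR = 83.60 m³/s.
V = ΣQ_DR · Δt = 83.60 × 3600 s = 3.010 × 10^5 m³.
Over A = 25.8 km², depth = V / A = 11.7 mm.

d ≈ 11.7 mm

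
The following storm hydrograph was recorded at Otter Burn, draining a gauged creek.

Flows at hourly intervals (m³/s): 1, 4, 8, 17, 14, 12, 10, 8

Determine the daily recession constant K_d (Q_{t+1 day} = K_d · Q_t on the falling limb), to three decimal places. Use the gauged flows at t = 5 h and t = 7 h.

K_d ≈ 0.008

Between t = 5 h and t = 7 h the flow falls from 12 to 8 m³/s over 2×1 h = 2 h.
Per-interval ratio K = (8/12)^(1/2) = 0.8165; K_d = K^(24/1) = 0.008.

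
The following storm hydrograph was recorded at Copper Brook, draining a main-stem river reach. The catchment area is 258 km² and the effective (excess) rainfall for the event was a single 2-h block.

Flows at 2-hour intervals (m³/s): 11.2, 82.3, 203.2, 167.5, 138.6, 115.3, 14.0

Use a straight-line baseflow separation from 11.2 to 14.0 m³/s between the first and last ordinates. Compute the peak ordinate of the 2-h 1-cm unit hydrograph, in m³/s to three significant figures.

U_p ≈ 106 m³/s

Direct runoff: 0.00, 70.63, 191.07, 154.90, 125.53, 101.77, 0.00 m³/s; ΣQ_DR = 643.9 m³/s, peak = 191.07 m³/s.
Runoff depth d = ΣQ_DR·Δt / A = 643.9 × 7200 / (258 km²) = 17.97 mm.
The 1-cm UH is the DRH scaled by (10 mm)/d, so U_p = 191.07 × 10/17.97 = 106 m³/s.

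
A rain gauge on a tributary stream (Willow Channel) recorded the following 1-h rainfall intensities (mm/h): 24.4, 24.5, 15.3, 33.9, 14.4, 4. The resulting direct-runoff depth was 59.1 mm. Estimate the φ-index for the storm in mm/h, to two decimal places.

φ ≈ 10.68 mm/h

Only the 5 blocks with intensity above φ contribute runoff: 24.4, 24.5, 15.3, 33.9, 14.4 mm/h.
Σ(I−φ)·Δt = d  ⇒  (24.4+24.5+15.3+33.9+14.4 − 5φ)·1 = 59.1
φ = (112.5 − 59.1/1) / 5 = 10.68 mm/h.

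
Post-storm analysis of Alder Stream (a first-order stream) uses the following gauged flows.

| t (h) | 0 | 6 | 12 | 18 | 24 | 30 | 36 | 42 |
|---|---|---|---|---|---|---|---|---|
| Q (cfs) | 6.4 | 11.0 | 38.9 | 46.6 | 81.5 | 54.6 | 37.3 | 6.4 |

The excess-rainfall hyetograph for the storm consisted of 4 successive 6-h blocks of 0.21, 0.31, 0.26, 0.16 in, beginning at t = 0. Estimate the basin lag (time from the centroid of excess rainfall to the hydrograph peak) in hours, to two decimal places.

t_L ≈ 12.64 h

Centroid of excess rainfall: t_c = Σ P_i·t̄_i / ΣP_i = 11.3617 h (block centres at 3, 9, 15, 21 h).
Hydrograph peak occurs at t = 24 h, so basin lag t_L = 24 − 11.3617 = 12.64 h.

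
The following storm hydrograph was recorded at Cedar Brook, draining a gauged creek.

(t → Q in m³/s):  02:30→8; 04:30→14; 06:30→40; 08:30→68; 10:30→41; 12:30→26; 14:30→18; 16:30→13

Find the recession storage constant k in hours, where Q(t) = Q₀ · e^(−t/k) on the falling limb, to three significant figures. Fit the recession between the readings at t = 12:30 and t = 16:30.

k ≈ 5.77 h

On the falling limb, Q drops from 26 to 13 m³/s between t = 12:30 and t = 16:30 (Δt = 4 h).
k = −Δt / ln(Q₂/Q₁) = −4 / ln(13/26) = 5.77 h.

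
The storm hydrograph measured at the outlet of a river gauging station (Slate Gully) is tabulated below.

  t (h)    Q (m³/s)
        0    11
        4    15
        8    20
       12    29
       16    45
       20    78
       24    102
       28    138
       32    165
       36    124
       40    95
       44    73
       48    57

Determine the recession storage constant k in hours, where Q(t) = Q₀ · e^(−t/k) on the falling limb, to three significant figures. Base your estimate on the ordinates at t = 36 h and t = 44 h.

k ≈ 15.1 h

On the falling limb, Q drops from 124 to 73 m³/s between t = 36 h and t = 44 h (Δt = 8 h).
k = −Δt / ln(Q₂/Q₁) = −8 / ln(73/124) = 15.1 h.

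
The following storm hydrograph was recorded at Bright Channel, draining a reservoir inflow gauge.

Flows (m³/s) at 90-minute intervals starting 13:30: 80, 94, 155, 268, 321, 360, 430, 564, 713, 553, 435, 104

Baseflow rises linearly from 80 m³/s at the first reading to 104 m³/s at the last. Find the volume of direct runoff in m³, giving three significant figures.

V ≈ 1.61 × 10^7 m³

Direct-runoff ordinates (Q − Q_b): 0.00, 11.82, 70.64, 181.45, 232.27, 269.09, 336.91, 468.73, 615.55, 453.36, 333.18, 0.00 m³/s.
ΣQ_DR = 2973 m³/s.
With Δt = 1.5 h = 5400 s, V = ΣQ_DR · Δt = 2973 × 5400 = 1.61 × 10^7 m³.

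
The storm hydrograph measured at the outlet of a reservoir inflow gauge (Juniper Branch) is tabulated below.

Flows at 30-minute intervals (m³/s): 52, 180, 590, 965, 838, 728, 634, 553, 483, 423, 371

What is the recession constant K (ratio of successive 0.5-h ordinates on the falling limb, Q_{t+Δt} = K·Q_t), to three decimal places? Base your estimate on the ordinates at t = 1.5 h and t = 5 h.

Using the recession-limb readings at t = 1.5 h and t = 5 h: Q falls from 965 to 371 m³/s over 7 intervals.
K = (Q₂/Q₁)^(1/7) = (371/965)^(1/7) = 0.872.

K ≈ 0.872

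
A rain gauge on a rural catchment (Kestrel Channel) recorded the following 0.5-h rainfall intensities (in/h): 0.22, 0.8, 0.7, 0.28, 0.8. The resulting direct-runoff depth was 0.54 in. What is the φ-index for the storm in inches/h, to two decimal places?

Only the 3 blocks with intensity above φ contribute runoff: 0.8, 0.7, 0.8 in/h.
Σ(I−φ)·Δt = d  ⇒  (0.8+0.7+0.8 − 3φ)·0.5 = 0.54
φ = (2.300 − 0.54/0.5) / 3 = 0.41 in/h.

φ ≈ 0.41 in/h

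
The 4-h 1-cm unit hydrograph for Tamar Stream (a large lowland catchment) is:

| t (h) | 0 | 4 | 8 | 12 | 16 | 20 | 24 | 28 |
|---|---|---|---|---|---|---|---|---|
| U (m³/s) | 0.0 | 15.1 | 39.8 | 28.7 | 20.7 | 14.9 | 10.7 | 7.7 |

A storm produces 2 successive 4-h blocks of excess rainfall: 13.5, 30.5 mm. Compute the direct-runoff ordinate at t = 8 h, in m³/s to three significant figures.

By discrete convolution, Q_j = Σ (P_i / 10 mm) · U_{j−i}.
At t = 8 h (j=2): Q = (13.5/10)·39.8 + (30.5/10)·15.1 = 99.8 m³/s.

Q ≈ 99.8 m³/s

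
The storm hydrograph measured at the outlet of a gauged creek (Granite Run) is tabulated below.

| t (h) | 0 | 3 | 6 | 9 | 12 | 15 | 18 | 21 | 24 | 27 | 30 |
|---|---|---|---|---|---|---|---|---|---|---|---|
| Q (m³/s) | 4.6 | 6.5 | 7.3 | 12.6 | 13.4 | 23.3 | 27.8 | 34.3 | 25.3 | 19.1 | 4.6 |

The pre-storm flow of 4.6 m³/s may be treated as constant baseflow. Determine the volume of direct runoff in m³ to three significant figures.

V ≈ 1.38 × 10^6 m³

Direct-runoff ordinates (Q − Q_b): 0.0, 1.9, 2.7, 8.0, 8.8, 18.7, 23.2, 29.7, 20.7, 14.5, 0.0 m³/s.
ΣQ_DR = 128.2 m³/s.
With Δt = 3 h = 10800 s, V = ΣQ_DR · Δt = 128.2 × 10800 = 1.38 × 10^6 m³.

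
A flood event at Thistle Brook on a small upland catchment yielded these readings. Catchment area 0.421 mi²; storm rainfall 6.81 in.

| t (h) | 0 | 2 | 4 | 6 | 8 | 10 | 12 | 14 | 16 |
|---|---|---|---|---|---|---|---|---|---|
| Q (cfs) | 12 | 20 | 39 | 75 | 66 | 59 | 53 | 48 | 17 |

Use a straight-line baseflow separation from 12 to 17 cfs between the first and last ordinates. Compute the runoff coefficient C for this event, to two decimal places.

ΣQ_DR = 258.5 cfs; V = ΣQ_DR·Δt = 1.861 × 10^6 ft³.
Runoff depth d = V / A = 1.903 in.
C = d / P = 1.903 / 6.81 = 0.28.

C ≈ 0.28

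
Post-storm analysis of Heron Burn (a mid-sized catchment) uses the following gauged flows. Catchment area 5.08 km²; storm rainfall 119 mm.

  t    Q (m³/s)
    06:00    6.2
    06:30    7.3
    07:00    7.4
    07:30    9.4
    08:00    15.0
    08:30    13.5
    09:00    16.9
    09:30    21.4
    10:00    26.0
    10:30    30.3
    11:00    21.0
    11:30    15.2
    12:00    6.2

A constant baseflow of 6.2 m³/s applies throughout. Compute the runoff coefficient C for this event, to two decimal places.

C ≈ 0.34

ΣQ_DR = 115.2 m³/s; V = ΣQ_DR·Δt = 2.074 × 10^5 m³.
Runoff depth d = V / A = 40.82 mm.
C = d / P = 40.82 / 119 = 0.34.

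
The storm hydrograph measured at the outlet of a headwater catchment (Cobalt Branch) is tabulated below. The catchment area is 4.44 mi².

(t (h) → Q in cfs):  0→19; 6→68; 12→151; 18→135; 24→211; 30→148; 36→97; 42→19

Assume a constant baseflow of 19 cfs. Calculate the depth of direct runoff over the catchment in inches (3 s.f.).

Direct runoff: 0.0, 49.0, 132.0, 116.0, 192.0, 129.0, 78.0, 0.0 cfs; ΣQ_DR = 696.0 cfs.
V = ΣQ_DR · Δt = 696.0 × 21600 s = 1.503 × 10^7 ft³.
Over A = 4.44 mi², depth = V / A = 1.46 in.

d ≈ 1.46 in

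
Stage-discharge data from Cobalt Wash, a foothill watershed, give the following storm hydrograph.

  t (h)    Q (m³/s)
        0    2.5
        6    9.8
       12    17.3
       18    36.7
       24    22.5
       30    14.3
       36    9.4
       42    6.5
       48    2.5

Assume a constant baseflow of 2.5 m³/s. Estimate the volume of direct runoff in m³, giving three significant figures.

V ≈ 2.14 × 10^6 m³

Direct-runoff ordinates (Q − Q_b): 0.0, 7.3, 14.8, 34.2, 20.0, 11.8, 6.9, 4.0, 0.0 m³/s.
ΣQ_DR = 99.00 m³/s.
With Δt = 6 h = 21600 s, V = ΣQ_DR · Δt = 99.00 × 21600 = 2.14 × 10^6 m³.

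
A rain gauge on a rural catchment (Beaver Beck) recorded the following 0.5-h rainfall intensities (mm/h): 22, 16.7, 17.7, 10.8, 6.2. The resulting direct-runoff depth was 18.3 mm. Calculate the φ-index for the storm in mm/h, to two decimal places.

Only the 4 blocks with intensity above φ contribute runoff: 22, 16.7, 17.7, 10.8 mm/h.
Σ(I−φ)·Δt = d  ⇒  (22+16.7+17.7+10.8 − 4φ)·0.5 = 18.3
φ = (67.20 − 18.3/0.5) / 4 = 7.65 mm/h.

φ ≈ 7.65 mm/h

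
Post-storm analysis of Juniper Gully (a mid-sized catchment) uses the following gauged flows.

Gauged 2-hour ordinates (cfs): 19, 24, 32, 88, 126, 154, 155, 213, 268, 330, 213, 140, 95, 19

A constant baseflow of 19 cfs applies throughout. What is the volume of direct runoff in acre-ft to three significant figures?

V ≈ 266 acre-ft

Direct-runoff ordinates (Q − Q_b): 0.0, 5.0, 13.0, 69.0, 107.0, 135.0, 136.0, 194.0, 249.0, 311.0, 194.0, 121.0, 76.0, 0.0 cfs.
ΣQ_DR = 1610 cfs.
With Δt = 2 h = 7200 s, V = ΣQ_DR · Δt = 1610 × 7200 = 1.16 × 10^7 ft³ = 266 acre-ft.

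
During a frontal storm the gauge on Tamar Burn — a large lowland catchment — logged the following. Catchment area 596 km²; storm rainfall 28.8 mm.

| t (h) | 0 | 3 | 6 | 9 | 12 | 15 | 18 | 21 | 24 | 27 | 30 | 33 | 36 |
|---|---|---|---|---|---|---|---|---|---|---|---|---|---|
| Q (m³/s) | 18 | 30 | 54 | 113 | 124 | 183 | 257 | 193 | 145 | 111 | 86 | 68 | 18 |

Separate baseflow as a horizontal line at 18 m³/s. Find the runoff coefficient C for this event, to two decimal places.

C ≈ 0.73

ΣQ_DR = 1166 m³/s; V = ΣQ_DR·Δt = 1.259 × 10^7 m³.
Runoff depth d = V / A = 21.13 mm.
C = d / P = 21.13 / 28.8 = 0.73.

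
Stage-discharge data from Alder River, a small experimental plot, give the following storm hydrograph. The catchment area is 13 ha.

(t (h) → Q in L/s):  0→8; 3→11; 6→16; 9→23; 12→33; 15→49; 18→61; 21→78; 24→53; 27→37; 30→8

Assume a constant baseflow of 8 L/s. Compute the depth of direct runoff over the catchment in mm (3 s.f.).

Direct runoff: 0.0, 3.0, 8.0, 15.0, 25.0, 41.0, 53.0, 70.0, 45.0, 29.0, 0.0 L/s; ΣQ_DR = 289.0 L/s.
V = ΣQ_DR · Δt = 289.0 × 10800 s = 3.121 × 10^6 L.
Over A = 13 ha, depth = V / A = 24.0 mm.

d ≈ 24.0 mm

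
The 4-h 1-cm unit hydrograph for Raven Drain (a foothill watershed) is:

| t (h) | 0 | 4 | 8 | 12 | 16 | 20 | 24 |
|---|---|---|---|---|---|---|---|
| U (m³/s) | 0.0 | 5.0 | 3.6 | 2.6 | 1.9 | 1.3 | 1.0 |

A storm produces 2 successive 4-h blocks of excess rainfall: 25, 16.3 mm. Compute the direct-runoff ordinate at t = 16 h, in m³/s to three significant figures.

Q ≈ 8.99 m³/s

By discrete convolution, Q_j = Σ (P_i / 10 mm) · U_{j−i}.
At t = 16 h (j=4): Q = (25/10)·1.9 + (16.3/10)·2.6 = 8.99 m³/s.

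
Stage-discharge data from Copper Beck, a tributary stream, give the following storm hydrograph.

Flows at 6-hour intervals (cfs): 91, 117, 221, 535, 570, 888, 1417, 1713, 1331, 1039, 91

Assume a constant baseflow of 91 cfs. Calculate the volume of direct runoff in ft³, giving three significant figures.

Direct-runoff ordinates (Q − Q_b): 0.0, 26.0, 130.0, 444.0, 479.0, 797.0, 1326.0, 1622.0, 1240.0, 948.0, 0.0 cfs.
ΣQ_DR = 7012 cfs.
With Δt = 6 h = 21600 s, V = ΣQ_DR · Δt = 7012 × 21600 = 1.51 × 10^8 ft³.

V ≈ 1.51 × 10^8 ft³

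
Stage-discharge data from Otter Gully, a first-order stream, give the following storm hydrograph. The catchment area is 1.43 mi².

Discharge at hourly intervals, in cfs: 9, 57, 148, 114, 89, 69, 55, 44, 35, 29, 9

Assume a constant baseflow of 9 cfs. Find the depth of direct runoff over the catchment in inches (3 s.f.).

Direct runoff: 0.0, 48.0, 139.0, 105.0, 80.0, 60.0, 46.0, 35.0, 26.0, 20.0, 0.0 cfs; ΣQ_DR = 559.0 cfs.
V = ΣQ_DR · Δt = 559.0 × 3600 s = 2.012 × 10^6 ft³.
Over A = 1.43 mi², depth = V / A = 0.606 in.

d ≈ 0.606 in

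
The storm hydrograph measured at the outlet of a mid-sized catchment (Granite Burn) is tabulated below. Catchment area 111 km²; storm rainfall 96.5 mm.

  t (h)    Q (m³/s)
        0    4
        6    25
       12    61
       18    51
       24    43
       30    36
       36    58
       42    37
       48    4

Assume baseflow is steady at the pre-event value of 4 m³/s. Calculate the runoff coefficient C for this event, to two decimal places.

C ≈ 0.57

ΣQ_DR = 283.0 m³/s; V = ΣQ_DR·Δt = 6.113 × 10^6 m³.
Runoff depth d = V / A = 55.07 mm.
C = d / P = 55.07 / 96.5 = 0.57.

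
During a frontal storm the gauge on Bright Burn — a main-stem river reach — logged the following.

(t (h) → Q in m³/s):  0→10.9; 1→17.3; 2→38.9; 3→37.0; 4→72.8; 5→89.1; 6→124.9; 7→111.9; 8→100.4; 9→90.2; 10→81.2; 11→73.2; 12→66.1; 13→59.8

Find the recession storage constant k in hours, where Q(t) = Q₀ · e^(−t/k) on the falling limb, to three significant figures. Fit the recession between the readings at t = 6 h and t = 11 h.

On the falling limb, Q drops from 124.9 to 73.2 m³/s between t = 6 h and t = 11 h (Δt = 5 h).
k = −Δt / ln(Q₂/Q₁) = −5 / ln(73.2/124.9) = 9.36 h.

k ≈ 9.36 h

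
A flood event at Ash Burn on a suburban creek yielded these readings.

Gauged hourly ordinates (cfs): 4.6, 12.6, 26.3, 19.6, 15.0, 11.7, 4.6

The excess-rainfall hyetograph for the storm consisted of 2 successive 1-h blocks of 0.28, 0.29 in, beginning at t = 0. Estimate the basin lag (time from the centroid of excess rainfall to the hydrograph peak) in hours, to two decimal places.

Centroid of excess rainfall: t_c = Σ P_i·t̄_i / ΣP_i = 1.0088 h (block centres at 0.5, 1.5 h).
Hydrograph peak occurs at t = 2 h, so basin lag t_L = 2 − 1.0088 = 0.99 h.

t_L ≈ 0.99 h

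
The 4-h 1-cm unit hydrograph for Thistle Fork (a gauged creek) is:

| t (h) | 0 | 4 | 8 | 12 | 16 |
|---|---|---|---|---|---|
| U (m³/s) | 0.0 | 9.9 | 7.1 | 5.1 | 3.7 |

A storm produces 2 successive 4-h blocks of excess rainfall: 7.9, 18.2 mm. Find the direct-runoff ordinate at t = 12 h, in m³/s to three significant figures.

By discrete convolution, Q_j = Σ (P_i / 10 mm) · U_{j−i}.
At t = 12 h (j=3): Q = (7.9/10)·5.1 + (18.2/10)·7.1 = 17.0 m³/s.

Q ≈ 17.0 m³/s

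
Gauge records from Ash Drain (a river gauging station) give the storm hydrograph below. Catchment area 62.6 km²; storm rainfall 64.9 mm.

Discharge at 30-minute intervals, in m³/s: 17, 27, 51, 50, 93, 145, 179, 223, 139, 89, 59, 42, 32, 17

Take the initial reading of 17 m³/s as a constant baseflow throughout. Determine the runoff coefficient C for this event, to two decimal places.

C ≈ 0.41

ΣQ_DR = 925.0 m³/s; V = ΣQ_DR·Δt = 1.665 × 10^6 m³.
Runoff depth d = V / A = 26.60 mm.
C = d / P = 26.60 / 64.9 = 0.41.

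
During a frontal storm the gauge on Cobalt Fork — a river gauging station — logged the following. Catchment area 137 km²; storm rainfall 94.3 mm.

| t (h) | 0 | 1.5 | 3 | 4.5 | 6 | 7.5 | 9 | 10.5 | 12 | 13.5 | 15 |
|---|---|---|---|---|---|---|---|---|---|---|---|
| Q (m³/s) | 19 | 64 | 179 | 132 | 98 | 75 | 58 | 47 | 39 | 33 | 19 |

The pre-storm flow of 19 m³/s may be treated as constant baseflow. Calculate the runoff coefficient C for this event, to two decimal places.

ΣQ_DR = 554.0 m³/s; V = ΣQ_DR·Δt = 2.992 × 10^6 m³.
Runoff depth d = V / A = 21.84 mm.
C = d / P = 21.84 / 94.3 = 0.23.

C ≈ 0.23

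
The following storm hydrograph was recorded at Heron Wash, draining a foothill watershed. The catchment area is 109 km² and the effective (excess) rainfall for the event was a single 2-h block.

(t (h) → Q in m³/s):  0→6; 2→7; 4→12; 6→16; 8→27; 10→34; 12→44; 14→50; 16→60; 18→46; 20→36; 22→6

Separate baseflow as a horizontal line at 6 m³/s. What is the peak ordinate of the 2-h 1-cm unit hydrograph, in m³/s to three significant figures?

Direct runoff: 0.0, 1.0, 6.0, 10.0, 21.0, 28.0, 38.0, 44.0, 54.0, 40.0, 30.0, 0.0 m³/s; ΣQ_DR = 272.0 m³/s, peak = 54.0 m³/s.
Runoff depth d = ΣQ_DR·Δt / A = 272.0 × 7200 / (109 km²) = 17.97 mm.
The 1-cm UH is the DRH scaled by (10 mm)/d, so U_p = 54.0 × 10/17.97 = 30.1 m³/s.

U_p ≈ 30.1 m³/s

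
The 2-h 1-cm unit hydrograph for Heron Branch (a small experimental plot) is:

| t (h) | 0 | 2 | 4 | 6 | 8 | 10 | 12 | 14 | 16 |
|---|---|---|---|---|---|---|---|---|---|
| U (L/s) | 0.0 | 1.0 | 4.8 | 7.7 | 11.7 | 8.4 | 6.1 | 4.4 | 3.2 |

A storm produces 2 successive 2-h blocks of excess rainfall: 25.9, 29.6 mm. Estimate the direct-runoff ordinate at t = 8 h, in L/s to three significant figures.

Q ≈ 53.1 L/s

By discrete convolution, Q_j = Σ (P_i / 10 mm) · U_{j−i}.
At t = 8 h (j=4): Q = (25.9/10)·11.7 + (29.6/10)·7.7 = 53.1 L/s.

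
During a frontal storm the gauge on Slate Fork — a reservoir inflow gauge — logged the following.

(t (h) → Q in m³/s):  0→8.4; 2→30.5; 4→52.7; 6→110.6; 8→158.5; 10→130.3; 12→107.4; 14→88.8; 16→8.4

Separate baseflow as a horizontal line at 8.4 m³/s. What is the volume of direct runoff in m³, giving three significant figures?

Direct-runoff ordinates (Q − Q_b): 0.0, 22.1, 44.3, 102.2, 150.1, 121.9, 99.0, 80.4, 0.0 m³/s.
ΣQ_DR = 620.0 m³/s.
With Δt = 2 h = 7200 s, V = ΣQ_DR · Δt = 620.0 × 7200 = 4.46 × 10^6 m³.

V ≈ 4.46 × 10^6 m³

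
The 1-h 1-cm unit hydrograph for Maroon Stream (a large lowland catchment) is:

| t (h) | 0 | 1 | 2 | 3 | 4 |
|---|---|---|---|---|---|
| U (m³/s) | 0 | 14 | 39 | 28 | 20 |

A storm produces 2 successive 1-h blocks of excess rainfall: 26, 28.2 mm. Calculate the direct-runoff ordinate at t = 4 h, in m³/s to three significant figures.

By discrete convolution, Q_j = Σ (P_i / 10 mm) · U_{j−i}.
At t = 4 h (j=4): Q = (26/10)·20 + (28.2/10)·28 = 131 m³/s.

Q ≈ 131 m³/s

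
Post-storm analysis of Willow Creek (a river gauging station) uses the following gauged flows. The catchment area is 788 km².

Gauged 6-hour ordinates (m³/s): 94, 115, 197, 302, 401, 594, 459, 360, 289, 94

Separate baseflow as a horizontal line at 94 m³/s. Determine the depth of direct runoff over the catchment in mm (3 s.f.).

Direct runoff: 0.0, 21.0, 103.0, 208.0, 307.0, 500.0, 365.0, 266.0, 195.0, 0.0 m³/s; ΣQ_DR = 1965 m³/s.
V = ΣQ_DR · Δt = 1965 × 21600 s = 4.244 × 10^7 m³.
Over A = 788 km², depth = V / A = 53.9 mm.

d ≈ 53.9 mm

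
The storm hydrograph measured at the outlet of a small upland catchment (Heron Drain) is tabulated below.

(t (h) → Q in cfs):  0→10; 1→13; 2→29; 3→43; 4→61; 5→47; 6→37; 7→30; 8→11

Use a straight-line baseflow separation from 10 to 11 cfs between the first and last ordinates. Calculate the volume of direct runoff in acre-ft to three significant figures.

Direct-runoff ordinates (Q − Q_b): 0.00, 2.88, 18.75, 32.62, 50.50, 36.38, 26.25, 19.12, 0.00 cfs.
ΣQ_DR = 186.5 cfs.
With Δt = 1 h = 3600 s, V = ΣQ_DR · Δt = 186.5 × 3600 = 6.71 × 10^5 ft³ = 15.4 acre-ft.

V ≈ 15.4 acre-ft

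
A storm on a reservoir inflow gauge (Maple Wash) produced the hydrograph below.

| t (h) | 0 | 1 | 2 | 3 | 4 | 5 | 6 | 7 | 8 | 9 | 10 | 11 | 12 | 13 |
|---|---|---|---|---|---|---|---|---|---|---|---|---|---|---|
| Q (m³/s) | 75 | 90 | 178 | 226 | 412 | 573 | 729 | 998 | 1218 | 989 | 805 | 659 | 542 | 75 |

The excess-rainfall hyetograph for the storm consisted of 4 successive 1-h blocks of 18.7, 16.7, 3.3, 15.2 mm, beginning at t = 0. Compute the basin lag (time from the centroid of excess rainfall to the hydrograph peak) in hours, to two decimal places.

t_L ≈ 6.22 h

Centroid of excess rainfall: t_c = Σ P_i·t̄_i / ΣP_i = 1.7783 h (block centres at 0.5, 1.5, 2.5, 3.5 h).
Hydrograph peak occurs at t = 8 h, so basin lag t_L = 8 − 1.7783 = 6.22 h.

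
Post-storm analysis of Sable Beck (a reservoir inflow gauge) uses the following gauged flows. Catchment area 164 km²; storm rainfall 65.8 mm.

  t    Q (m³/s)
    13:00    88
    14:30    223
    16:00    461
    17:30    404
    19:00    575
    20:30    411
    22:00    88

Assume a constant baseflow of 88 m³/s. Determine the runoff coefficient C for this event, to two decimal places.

ΣQ_DR = 1634 m³/s; V = ΣQ_DR·Δt = 8.824 × 10^6 m³.
Runoff depth d = V / A = 53.80 mm.
C = d / P = 53.80 / 65.8 = 0.82.

C ≈ 0.82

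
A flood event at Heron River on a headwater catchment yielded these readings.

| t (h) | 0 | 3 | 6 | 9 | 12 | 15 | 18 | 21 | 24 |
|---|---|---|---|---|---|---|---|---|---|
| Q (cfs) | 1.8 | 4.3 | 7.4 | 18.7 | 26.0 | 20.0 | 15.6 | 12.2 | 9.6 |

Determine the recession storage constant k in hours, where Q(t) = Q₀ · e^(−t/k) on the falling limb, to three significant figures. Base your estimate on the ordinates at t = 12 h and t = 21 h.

k ≈ 11.9 h

On the falling limb, Q drops from 26.0 to 12.2 cfs between t = 12 h and t = 21 h (Δt = 9 h).
k = −Δt / ln(Q₂/Q₁) = −9 / ln(12.2/26.0) = 11.9 h.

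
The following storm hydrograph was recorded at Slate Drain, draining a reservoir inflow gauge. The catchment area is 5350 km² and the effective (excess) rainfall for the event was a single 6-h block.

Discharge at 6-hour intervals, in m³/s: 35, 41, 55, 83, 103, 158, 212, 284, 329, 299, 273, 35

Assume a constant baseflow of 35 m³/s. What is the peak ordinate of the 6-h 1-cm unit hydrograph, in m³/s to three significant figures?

Direct runoff: 0.0, 6.0, 20.0, 48.0, 68.0, 123.0, 177.0, 249.0, 294.0, 264.0, 238.0, 0.0 m³/s; ΣQ_DR = 1487 m³/s, peak = 294.0 m³/s.
Runoff depth d = ΣQ_DR·Δt / A = 1487 × 21600 / (5350 km²) = 6.004 mm.
The 1-cm UH is the DRH scaled by (10 mm)/d, so U_p = 294.0 × 10/6.004 = 490 m³/s.

U_p ≈ 490 m³/s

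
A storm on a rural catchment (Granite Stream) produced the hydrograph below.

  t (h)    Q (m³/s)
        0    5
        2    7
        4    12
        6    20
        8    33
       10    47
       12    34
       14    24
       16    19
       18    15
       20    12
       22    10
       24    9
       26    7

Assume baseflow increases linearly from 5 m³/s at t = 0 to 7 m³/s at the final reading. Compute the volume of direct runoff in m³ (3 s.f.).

V ≈ 1.22 × 10^6 m³

Direct-runoff ordinates (Q − Q_b): 0.00, 1.85, 6.69, 14.54, 27.38, 41.23, 28.08, 17.92, 12.77, 8.62, 5.46, 3.31, 2.15, 0.00 m³/s.
ΣQ_DR = 170.0 m³/s.
With Δt = 2 h = 7200 s, V = ΣQ_DR · Δt = 170.0 × 7200 = 1.22 × 10^6 m³.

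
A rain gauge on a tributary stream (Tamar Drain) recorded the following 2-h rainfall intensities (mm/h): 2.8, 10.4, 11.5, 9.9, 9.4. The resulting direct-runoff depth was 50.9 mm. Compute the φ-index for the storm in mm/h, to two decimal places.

Only the 4 blocks with intensity above φ contribute runoff: 10.4, 11.5, 9.9, 9.4 mm/h.
Σ(I−φ)·Δt = d  ⇒  (10.4+11.5+9.9+9.4 − 4φ)·2 = 50.9
φ = (41.20 − 50.9/2) / 4 = 3.94 mm/h.

φ ≈ 3.94 mm/h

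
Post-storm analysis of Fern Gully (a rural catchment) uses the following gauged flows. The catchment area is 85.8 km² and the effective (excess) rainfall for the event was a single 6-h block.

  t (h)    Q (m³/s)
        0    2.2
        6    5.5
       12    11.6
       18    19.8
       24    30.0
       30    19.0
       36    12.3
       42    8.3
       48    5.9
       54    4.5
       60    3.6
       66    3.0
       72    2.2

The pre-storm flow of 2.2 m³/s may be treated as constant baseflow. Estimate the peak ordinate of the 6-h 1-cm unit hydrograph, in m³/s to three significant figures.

U_p ≈ 11.1 m³/s

Direct runoff: 0.0, 3.3, 9.4, 17.6, 27.8, 16.8, 10.1, 6.1, 3.7, 2.3, 1.4, 0.8, 0.0 m³/s; ΣQ_DR = 99.30 m³/s, peak = 27.8 m³/s.
Runoff depth d = ΣQ_DR·Δt / A = 99.30 × 21600 / (85.8 km²) = 25.00 mm.
The 1-cm UH is the DRH scaled by (10 mm)/d, so U_p = 27.8 × 10/25.00 = 11.1 m³/s.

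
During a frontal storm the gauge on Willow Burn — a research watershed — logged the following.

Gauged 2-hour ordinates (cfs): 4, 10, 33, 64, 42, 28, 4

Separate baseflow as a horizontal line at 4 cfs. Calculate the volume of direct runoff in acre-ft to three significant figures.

V ≈ 26.0 acre-ft

Direct-runoff ordinates (Q − Q_b): 0.0, 6.0, 29.0, 60.0, 38.0, 24.0, 0.0 cfs.
ΣQ_DR = 157.0 cfs.
With Δt = 2 h = 7200 s, V = ΣQ_DR · Δt = 157.0 × 7200 = 1.13 × 10^6 ft³ = 26.0 acre-ft.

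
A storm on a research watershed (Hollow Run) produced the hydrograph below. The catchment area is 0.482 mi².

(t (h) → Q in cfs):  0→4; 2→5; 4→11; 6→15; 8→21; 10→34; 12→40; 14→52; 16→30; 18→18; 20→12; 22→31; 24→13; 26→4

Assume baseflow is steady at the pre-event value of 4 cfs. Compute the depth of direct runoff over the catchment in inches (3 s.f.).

d ≈ 1.50 in

Direct runoff: 0.0, 1.0, 7.0, 11.0, 17.0, 30.0, 36.0, 48.0, 26.0, 14.0, 8.0, 27.0, 9.0, 0.0 cfs; ΣQ_DR = 234.0 cfs.
V = ΣQ_DR · Δt = 234.0 × 7200 s = 1.685 × 10^6 ft³.
Over A = 0.482 mi², depth = V / A = 1.50 in.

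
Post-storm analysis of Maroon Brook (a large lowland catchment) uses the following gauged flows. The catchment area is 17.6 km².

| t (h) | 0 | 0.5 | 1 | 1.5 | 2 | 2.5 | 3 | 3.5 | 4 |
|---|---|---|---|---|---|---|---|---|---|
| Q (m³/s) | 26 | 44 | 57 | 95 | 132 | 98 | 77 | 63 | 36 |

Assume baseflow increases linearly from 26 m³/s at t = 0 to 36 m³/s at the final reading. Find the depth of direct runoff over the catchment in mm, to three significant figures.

Direct runoff: 0.00, 16.75, 28.50, 65.25, 101.00, 65.75, 43.50, 28.25, 0.00 m³/s; ΣQ_DR = 349.0 m³/s.
V = ΣQ_DR · Δt = 349.0 × 1800 s = 6.282 × 10^5 m³.
Over A = 17.6 km², depth = V / A = 35.7 mm.

d ≈ 35.7 mm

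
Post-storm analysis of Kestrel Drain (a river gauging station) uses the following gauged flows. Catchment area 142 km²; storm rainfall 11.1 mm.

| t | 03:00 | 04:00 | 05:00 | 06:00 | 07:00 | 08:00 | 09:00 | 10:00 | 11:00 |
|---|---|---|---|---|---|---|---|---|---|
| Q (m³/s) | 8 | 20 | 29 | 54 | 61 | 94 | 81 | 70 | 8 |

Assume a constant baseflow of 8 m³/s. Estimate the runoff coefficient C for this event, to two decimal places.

C ≈ 0.81

ΣQ_DR = 353.0 m³/s; V = ΣQ_DR·Δt = 1.271 × 10^6 m³.
Runoff depth d = V / A = 8.949 mm.
C = d / P = 8.949 / 11.1 = 0.81.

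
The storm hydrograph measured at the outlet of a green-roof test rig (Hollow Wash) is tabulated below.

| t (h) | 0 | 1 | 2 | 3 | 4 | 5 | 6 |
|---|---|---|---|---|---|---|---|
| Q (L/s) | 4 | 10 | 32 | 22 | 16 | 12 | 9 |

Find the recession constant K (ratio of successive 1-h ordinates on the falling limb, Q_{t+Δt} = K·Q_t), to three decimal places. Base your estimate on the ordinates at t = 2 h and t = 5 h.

Using the recession-limb readings at t = 2 h and t = 5 h: Q falls from 32 to 12 L/s over 3 intervals.
K = (Q₂/Q₁)^(1/3) = (12/32)^(1/3) = 0.721.

K ≈ 0.721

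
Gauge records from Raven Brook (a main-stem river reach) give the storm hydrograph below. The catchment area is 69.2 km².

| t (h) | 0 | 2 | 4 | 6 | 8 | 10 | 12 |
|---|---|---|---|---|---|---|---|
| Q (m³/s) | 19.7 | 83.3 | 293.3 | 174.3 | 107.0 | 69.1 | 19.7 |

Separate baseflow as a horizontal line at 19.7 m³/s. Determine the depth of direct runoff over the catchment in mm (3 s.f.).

Direct runoff: 0.0, 63.6, 273.6, 154.6, 87.3, 49.4, 0.0 m³/s; ΣQ_DR = 628.5 m³/s.
V = ΣQ_DR · Δt = 628.5 × 7200 s = 4.525 × 10^6 m³.
Over A = 69.2 km², depth = V / A = 65.4 mm.

d ≈ 65.4 mm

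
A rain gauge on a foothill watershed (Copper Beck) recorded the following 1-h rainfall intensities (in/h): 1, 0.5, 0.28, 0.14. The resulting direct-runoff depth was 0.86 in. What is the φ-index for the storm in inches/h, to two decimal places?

φ ≈ 0.32 in/h

Only the 2 blocks with intensity above φ contribute runoff: 1, 0.5 in/h.
Σ(I−φ)·Δt = d  ⇒  (1+0.5 − 2φ)·1 = 0.86
φ = (1.500 − 0.86/1) / 2 = 0.32 in/h.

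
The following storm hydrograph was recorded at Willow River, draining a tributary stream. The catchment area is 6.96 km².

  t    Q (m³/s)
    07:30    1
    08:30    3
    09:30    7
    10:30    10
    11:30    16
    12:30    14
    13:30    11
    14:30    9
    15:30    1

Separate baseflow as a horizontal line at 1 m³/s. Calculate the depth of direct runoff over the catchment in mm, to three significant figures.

d ≈ 32.6 mm

Direct runoff: 0.0, 2.0, 6.0, 9.0, 15.0, 13.0, 10.0, 8.0, 0.0 m³/s; ΣQ_DR = 63.00 m³/s.
V = ΣQ_DR · Δt = 63.00 × 3600 s = 2.268 × 10^5 m³.
Over A = 6.96 km², depth = V / A = 32.6 mm.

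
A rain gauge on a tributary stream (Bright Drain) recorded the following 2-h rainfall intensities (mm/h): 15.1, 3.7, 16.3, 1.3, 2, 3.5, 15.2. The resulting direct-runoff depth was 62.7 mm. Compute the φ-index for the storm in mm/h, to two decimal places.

Only the 3 blocks with intensity above φ contribute runoff: 15.1, 16.3, 15.2 mm/h.
Σ(I−φ)·Δt = d  ⇒  (15.1+16.3+15.2 − 3φ)·2 = 62.7
φ = (46.60 − 62.7/2) / 3 = 5.08 mm/h.

φ ≈ 5.08 mm/h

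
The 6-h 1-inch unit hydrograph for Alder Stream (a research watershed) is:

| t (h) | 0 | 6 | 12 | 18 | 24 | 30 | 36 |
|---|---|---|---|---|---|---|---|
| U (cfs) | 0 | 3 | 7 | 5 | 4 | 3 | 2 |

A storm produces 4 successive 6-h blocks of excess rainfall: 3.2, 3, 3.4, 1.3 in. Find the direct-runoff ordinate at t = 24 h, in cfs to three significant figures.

By discrete convolution, Q_j = Σ (P_i / 1 in) · U_{j−i}.
At t = 24 h (j=4): Q = (3.2/1)·4 + (3/1)·5 + (3.4/1)·7 + (1.3/1)·3 = 55.5 cfs.

Q ≈ 55.5 cfs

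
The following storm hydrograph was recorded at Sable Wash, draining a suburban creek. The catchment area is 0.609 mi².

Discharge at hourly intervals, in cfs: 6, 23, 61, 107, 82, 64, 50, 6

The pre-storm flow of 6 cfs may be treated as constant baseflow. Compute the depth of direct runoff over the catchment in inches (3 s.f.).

d ≈ 0.893 in

Direct runoff: 0.0, 17.0, 55.0, 101.0, 76.0, 58.0, 44.0, 0.0 cfs; ΣQ_DR = 351.0 cfs.
V = ΣQ_DR · Δt = 351.0 × 3600 s = 1.264 × 10^6 ft³.
Over A = 0.609 mi², depth = V / A = 0.893 in.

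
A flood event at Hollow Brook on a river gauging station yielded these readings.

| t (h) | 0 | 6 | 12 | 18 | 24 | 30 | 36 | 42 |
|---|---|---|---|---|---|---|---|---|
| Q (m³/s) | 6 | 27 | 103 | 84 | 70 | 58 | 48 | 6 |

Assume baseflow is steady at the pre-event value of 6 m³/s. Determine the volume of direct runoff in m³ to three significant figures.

V ≈ 7.65 × 10^6 m³

Direct-runoff ordinates (Q − Q_b): 0.0, 21.0, 97.0, 78.0, 64.0, 52.0, 42.0, 0.0 m³/s.
ΣQ_DR = 354.0 m³/s.
With Δt = 6 h = 21600 s, V = ΣQ_DR · Δt = 354.0 × 21600 = 7.65 × 10^6 m³.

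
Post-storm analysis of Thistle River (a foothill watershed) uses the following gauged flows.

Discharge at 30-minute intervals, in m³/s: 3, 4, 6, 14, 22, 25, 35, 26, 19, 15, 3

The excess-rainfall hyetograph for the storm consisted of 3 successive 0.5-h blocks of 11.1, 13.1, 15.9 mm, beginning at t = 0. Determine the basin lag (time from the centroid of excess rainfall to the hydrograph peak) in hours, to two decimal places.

t_L ≈ 2.19 h

Centroid of excess rainfall: t_c = Σ P_i·t̄_i / ΣP_i = 0.8099 h (block centres at 0.25, 0.75, 1.25 h).
Hydrograph peak occurs at t = 3 h, so basin lag t_L = 3 − 0.8099 = 2.19 h.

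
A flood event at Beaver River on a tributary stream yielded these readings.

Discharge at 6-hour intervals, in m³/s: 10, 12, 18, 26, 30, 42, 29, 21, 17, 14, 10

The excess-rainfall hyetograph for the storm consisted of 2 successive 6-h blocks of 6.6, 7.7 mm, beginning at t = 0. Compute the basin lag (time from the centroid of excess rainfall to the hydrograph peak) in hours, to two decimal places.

t_L ≈ 23.77 h

Centroid of excess rainfall: t_c = Σ P_i·t̄_i / ΣP_i = 6.2308 h (block centres at 3, 9 h).
Hydrograph peak occurs at t = 30 h, so basin lag t_L = 30 − 6.2308 = 23.77 h.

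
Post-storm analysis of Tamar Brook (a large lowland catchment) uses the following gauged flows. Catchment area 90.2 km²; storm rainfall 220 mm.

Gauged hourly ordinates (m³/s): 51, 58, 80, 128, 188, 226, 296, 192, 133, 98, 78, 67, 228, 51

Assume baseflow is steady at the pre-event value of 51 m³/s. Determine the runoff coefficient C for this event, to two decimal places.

C ≈ 0.21

ΣQ_DR = 1160 m³/s; V = ΣQ_DR·Δt = 4.176 × 10^6 m³.
Runoff depth d = V / A = 46.30 mm.
C = d / P = 46.30 / 220 = 0.21.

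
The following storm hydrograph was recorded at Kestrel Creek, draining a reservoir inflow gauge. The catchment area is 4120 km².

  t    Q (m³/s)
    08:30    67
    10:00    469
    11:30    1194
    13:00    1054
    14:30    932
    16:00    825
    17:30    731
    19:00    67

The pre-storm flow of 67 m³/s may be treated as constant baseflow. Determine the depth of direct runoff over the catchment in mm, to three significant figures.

d ≈ 6.30 mm

Direct runoff: 0.0, 402.0, 1127.0, 987.0, 865.0, 758.0, 664.0, 0.0 m³/s; ΣQ_DR = 4803 m³/s.
V = ΣQ_DR · Δt = 4803 × 5400 s = 2.594 × 10^7 m³.
Over A = 4120 km², depth = V / A = 6.30 mm.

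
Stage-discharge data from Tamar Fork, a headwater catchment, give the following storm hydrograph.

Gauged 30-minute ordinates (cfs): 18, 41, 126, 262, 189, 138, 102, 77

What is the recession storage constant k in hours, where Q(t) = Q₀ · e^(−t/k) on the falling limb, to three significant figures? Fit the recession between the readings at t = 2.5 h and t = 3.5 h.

k ≈ 1.71 h

On the falling limb, Q drops from 138 to 77 cfs between t = 2.5 h and t = 3.5 h (Δt = 1 h).
k = −Δt / ln(Q₂/Q₁) = −1 / ln(77/138) = 1.71 h.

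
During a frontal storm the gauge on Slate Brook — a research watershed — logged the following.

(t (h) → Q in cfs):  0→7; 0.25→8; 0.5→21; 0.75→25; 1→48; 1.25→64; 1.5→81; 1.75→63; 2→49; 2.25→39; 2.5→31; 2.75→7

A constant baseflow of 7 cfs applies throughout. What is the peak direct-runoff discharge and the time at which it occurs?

Q_p = 74.0 cfs at t = 1.5 h

Subtracting baseflow gives direct-runoff ordinates: 0.0, 1.0, 14.0, 18.0, 41.0, 57.0, 74.0, 56.0, 42.0, 32.0, 24.0, 0.0 cfs.
The maximum is 74.0 cfs, occurring at the reading for t = 1.5 h.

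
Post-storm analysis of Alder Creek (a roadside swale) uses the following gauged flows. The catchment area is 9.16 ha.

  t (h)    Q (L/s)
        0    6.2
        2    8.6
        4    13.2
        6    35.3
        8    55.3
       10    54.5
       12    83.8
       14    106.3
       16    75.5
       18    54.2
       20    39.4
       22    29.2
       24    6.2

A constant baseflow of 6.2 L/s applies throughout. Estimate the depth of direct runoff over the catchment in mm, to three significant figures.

Direct runoff: 0.0, 2.4, 7.0, 29.1, 49.1, 48.3, 77.6, 100.1, 69.3, 48.0, 33.2, 23.0, 0.0 L/s; ΣQ_DR = 487.1 L/s.
V = ΣQ_DR · Δt = 487.1 × 7200 s = 3.507 × 10^6 L.
Over A = 9.16 ha, depth = V / A = 38.3 mm.

d ≈ 38.3 mm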